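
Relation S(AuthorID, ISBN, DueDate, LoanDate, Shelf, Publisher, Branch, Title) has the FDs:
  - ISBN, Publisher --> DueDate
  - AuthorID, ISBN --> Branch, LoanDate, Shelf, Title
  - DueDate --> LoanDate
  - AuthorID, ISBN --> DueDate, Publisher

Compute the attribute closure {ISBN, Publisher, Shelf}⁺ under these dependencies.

Start with {ISBN, Publisher, Shelf}.
ISBN, Publisher --> DueDate applies; add {DueDate} → now {DueDate, ISBN, Publisher, Shelf}.
DueDate --> LoanDate applies; add {LoanDate} → now {DueDate, ISBN, LoanDate, Publisher, Shelf}.
No further FD applies.

{DueDate, ISBN, LoanDate, Publisher, Shelf}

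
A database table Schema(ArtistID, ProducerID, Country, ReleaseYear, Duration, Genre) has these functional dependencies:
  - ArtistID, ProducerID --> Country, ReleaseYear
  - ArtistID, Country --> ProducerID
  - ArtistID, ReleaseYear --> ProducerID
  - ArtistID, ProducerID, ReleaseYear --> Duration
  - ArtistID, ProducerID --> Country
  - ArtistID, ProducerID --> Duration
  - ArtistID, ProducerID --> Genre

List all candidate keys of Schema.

Attributes never on any right-hand side: {ArtistID} — every candidate key must contain it.
{ArtistID, Country}⁺ = {ArtistID, Country, Duration, Genre, ProducerID, ReleaseYear}, which is every attribute, so {ArtistID, Country} is a candidate key.
{ArtistID, ProducerID}⁺ = {ArtistID, Country, Duration, Genre, ProducerID, ReleaseYear}, which is every attribute, so {ArtistID, ProducerID} is a candidate key.
{ArtistID, ReleaseYear}⁺ = {ArtistID, Country, Duration, Genre, ProducerID, ReleaseYear}, which is every attribute, so {ArtistID, ReleaseYear} is a candidate key.
These are minimal and exhaustive — every other superkey contains one of them.

{ArtistID, Country}, {ArtistID, ProducerID}, {ArtistID, ReleaseYear}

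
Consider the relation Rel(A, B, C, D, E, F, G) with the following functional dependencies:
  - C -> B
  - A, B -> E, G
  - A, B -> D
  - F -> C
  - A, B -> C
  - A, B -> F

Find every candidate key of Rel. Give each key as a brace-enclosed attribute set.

Attributes never on any right-hand side: {A} — every candidate key must contain it.
{A, B}⁺ = {A, B, C, D, E, F, G}, which is every attribute, so {A, B} is a candidate key.
{A, C}⁺ = {A, B, C, D, E, F, G}, which is every attribute, so {A, C} is a candidate key.
{A, F}⁺ = {A, B, C, D, E, F, G}, which is every attribute, so {A, F} is a candidate key.
These are minimal and exhaustive — every other superkey contains one of them.

{A, B}, {A, C}, {A, F}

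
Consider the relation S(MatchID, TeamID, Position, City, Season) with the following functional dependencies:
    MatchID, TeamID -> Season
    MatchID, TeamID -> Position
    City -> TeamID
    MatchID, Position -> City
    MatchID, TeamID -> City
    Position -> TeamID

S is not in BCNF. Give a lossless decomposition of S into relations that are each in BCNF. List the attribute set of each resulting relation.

Candidate keys of the original relation: {City, MatchID}, {MatchID, Position}, {MatchID, TeamID}.
In {City, MatchID, Position, Season, TeamID}, {City} is not a superkey ({City}⁺ restricted to this set is {City, TeamID}), so split on City -> TeamID into {City, TeamID} and {City, MatchID, Position, Season}.
{City, TeamID} is in BCNF.
{City, MatchID, Position, Season} is in BCNF.

{City, MatchID, Position, Season}; {City, TeamID}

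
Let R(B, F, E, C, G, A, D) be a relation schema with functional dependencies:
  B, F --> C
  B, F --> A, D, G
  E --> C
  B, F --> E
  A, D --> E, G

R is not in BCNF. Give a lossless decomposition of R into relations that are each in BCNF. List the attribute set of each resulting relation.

{A, B, D, F}; {A, D, E, G}; {C, E}

Candidate key of the original relation: {B, F}.
In {A, B, C, D, E, F, G}, {E} is not a superkey ({E}⁺ restricted to this set is {C, E}), so split on E --> C into {C, E} and {A, B, D, E, F, G}.
{C, E}: every determinant is a superkey — BCNF.
In {A, B, D, E, F, G}, {A, D} is not a superkey ({A, D}⁺ restricted to this set is {A, D, E, G}), so split on A, D --> E, G into {A, D, E, G} and {A, B, D, F}.
{A, D, E, G}: every determinant is a superkey — BCNF.
{A, B, D, F}: every determinant is a superkey — BCNF.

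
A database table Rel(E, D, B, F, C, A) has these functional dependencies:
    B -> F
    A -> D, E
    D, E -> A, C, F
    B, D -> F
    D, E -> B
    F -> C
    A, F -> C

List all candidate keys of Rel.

{A}, {D, E}

{A}⁺ = {A, B, C, D, E, F} — all of the relation — so {A} is a candidate key.
{D, E}⁺ = {A, B, C, D, E, F} — all of the relation — so {D, E} is a candidate key.
These are minimal and exhaustive — every other superkey contains one of them.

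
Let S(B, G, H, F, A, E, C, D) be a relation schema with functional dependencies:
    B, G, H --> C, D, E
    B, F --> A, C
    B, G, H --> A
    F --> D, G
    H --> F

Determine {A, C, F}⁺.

Start with {A, C, F}.
F --> D, G applies; add {D, G} → now {A, C, D, F, G}.
No further FD applies.

{A, C, D, F, G}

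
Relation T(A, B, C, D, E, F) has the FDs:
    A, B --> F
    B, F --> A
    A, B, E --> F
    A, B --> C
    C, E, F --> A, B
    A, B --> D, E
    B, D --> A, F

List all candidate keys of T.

{A, B}, {B, D}, {B, F}, {C, E, F}

Closure of {A, B} is {A, B, C, D, E, F}, the whole schema; {A, B} is a candidate key.
Closure of {B, D} is {A, B, C, D, E, F}, the whole schema; {B, D} is a candidate key.
Closure of {B, F} is {A, B, C, D, E, F}, the whole schema; {B, F} is a candidate key.
Closure of {C, E, F} is {A, B, C, D, E, F}, the whole schema; {C, E, F} is a candidate key.
No proper subset of any of these is a key, and no other minimal superkey exists.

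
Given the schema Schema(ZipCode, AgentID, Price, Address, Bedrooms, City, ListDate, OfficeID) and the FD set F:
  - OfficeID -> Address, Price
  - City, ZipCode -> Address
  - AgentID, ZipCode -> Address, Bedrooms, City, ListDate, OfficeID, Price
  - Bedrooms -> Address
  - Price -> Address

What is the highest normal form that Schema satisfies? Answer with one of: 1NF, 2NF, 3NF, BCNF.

Candidate key: {AgentID, ZipCode}. Prime attributes: {AgentID, ZipCode}.
OfficeID -> Address, Price breaks BCNF: {OfficeID}⁺ = {Address, OfficeID, Price}, so {OfficeID} is not a superkey.
Because {Address, Price} are non-prime and the left side of OfficeID -> Address, Price is not a superkey, the relation is not in 3NF.
Checking every proper subset of each key, none determines a non-prime attribute — 2NF is satisfied.

2NF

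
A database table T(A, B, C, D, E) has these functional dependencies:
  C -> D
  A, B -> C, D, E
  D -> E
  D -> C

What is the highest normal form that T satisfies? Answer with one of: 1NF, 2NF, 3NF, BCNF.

Candidate key: {A, B}. Prime attributes: {A, B}.
C -> D breaks BCNF: {C}⁺ = {C, D, E}, so {C} is not a superkey.
C -> D determines the non-prime attribute {D} from a non-superkey — 3NF is violated.
No proper subset of a key has a non-prime attribute in its closure, so there is no partial dependency; 2NF holds.

2NF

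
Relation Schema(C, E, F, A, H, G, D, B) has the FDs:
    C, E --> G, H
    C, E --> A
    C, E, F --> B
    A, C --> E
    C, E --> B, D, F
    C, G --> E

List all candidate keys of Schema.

{A, C}, {C, E}, {C, G}

{C} never appears on the right of any FD, so every key must include it.
{A, C}⁺ = {A, B, C, D, E, F, G, H} — all of the relation — so {A, C} is a candidate key.
{C, E}⁺ = {A, B, C, D, E, F, G, H} — all of the relation — so {C, E} is a candidate key.
{C, G}⁺ = {A, B, C, D, E, F, G, H} — all of the relation — so {C, G} is a candidate key.
No proper subset of any of these is a key, and no other minimal superkey exists.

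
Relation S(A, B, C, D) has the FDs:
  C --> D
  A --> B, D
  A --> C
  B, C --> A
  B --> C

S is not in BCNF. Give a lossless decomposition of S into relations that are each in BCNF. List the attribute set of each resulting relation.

{A, B, C}; {C, D}

Candidate keys of the original relation: {A}, {B}.
Within {A, B, C, D}: {C}⁺ ∩ {A, B, C, D} = {C, D}, not the whole set, so C --> D violates BCNF; decompose into {C, D} and {A, B, C}.
{C, D} is in BCNF.
{A, B, C} is in BCNF.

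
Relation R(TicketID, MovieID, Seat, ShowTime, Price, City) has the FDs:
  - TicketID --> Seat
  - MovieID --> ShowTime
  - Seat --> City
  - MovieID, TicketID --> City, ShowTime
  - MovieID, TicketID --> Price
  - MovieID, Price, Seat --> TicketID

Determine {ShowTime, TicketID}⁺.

Start with {ShowTime, TicketID}.
TicketID --> Seat applies; add {Seat} → now {Seat, ShowTime, TicketID}.
Seat --> City applies; add {City} → now {City, Seat, ShowTime, TicketID}.
No further FD applies.

{City, Seat, ShowTime, TicketID}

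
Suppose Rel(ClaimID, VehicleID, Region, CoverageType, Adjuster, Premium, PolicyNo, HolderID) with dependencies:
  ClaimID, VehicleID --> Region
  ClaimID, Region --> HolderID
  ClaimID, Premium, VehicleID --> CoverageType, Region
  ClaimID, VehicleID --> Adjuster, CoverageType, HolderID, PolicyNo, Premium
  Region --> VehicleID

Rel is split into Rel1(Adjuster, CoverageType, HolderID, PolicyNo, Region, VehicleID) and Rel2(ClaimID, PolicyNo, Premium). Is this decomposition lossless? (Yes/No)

No

Common attributes: {PolicyNo}; their closure is {PolicyNo}.
The closure covers neither Rel1 nor Rel2 entirely; the join is not lossless.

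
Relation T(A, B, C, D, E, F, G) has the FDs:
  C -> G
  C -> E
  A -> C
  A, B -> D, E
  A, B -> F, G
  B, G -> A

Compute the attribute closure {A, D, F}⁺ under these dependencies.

{A, C, D, E, F, G}

Start with {A, D, F}.
A -> C applies; add {C} → now {A, C, D, F}.
C -> G applies; add {G} → now {A, C, D, F, G}.
C -> E applies; add {E} → now {A, C, D, E, F, G}.
No further FD applies.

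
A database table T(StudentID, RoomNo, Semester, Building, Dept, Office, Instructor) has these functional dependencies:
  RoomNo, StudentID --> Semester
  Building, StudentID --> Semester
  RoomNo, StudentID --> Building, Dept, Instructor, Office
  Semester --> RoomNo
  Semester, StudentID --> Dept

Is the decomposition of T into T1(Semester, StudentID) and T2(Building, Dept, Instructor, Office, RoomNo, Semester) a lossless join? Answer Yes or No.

T1 ∩ T2 = {Semester}; its closure under F is {RoomNo, Semester}.
Neither T1 nor T2 is contained in that closure, so the decomposition is lossy.

No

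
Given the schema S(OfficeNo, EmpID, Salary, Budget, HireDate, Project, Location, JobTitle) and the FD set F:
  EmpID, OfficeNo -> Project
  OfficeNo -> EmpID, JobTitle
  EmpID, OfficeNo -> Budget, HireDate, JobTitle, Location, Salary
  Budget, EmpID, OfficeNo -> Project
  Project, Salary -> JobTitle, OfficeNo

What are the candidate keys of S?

{OfficeNo}, {Project, Salary}

{OfficeNo}⁺ = {Budget, EmpID, HireDate, JobTitle, Location, OfficeNo, Project, Salary} — all of the relation — so {OfficeNo} is a candidate key.
{Project, Salary}⁺ = {Budget, EmpID, HireDate, JobTitle, Location, OfficeNo, Project, Salary} — all of the relation — so {Project, Salary} is a candidate key.
No proper subset of any of these is a key, and no other minimal superkey exists.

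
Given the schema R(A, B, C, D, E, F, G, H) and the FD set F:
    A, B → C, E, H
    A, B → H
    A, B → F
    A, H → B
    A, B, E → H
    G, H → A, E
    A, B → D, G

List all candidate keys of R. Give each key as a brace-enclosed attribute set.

{A, B}, {A, H}, {G, H}

{A, B}⁺ = {A, B, C, D, E, F, G, H}, which is every attribute, so {A, B} is a candidate key.
{A, H}⁺ = {A, B, C, D, E, F, G, H}, which is every attribute, so {A, H} is a candidate key.
{G, H}⁺ = {A, B, C, D, E, F, G, H}, which is every attribute, so {G, H} is a candidate key.
Any other superkey properly contains one of these, so there are no further candidate keys.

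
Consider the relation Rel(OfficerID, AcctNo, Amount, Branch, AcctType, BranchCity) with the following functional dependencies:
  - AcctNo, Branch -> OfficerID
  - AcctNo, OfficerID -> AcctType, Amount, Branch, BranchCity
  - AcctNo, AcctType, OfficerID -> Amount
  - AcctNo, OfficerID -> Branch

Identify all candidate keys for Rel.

No FD produces {AcctNo}, so it must be in every candidate key.
{AcctNo, Branch}⁺ = {AcctNo, AcctType, Amount, Branch, BranchCity, OfficerID} — all of the relation — so {AcctNo, Branch} is a candidate key.
{AcctNo, OfficerID}⁺ = {AcctNo, AcctType, Amount, Branch, BranchCity, OfficerID} — all of the relation — so {AcctNo, OfficerID} is a candidate key.
These are minimal and exhaustive — every other superkey contains one of them.

{AcctNo, Branch}, {AcctNo, OfficerID}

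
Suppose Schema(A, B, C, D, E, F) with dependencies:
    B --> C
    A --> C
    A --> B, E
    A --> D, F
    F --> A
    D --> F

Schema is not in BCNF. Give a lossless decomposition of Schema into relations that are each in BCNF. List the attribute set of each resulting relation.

{A, B, D, E, F}; {B, C}

Candidate keys of the original relation: {A}, {D}, {F}.
Within {A, B, C, D, E, F}: {B}⁺ ∩ {A, B, C, D, E, F} = {B, C}, not the whole set, so B --> C violates BCNF; decompose into {B, C} and {A, B, D, E, F}.
{B, C} is in BCNF.
{A, B, D, E, F} is in BCNF.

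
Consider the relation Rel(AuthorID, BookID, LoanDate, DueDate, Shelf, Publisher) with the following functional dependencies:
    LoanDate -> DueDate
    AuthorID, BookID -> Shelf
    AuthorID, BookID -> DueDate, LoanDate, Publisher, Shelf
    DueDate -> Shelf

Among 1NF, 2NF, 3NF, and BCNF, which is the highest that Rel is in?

2NF

Candidate key: {AuthorID, BookID}. Prime attributes: {AuthorID, BookID}.
LoanDate -> DueDate: {LoanDate}⁺ = {DueDate, LoanDate, Shelf}, which is not all of the attributes, so the left side is not a superkey — BCNF is violated.
LoanDate -> DueDate determines the non-prime attribute {DueDate} from a non-superkey — 3NF is violated.
No proper subset of a key has a non-prime attribute in its closure, so there is no partial dependency; 2NF holds.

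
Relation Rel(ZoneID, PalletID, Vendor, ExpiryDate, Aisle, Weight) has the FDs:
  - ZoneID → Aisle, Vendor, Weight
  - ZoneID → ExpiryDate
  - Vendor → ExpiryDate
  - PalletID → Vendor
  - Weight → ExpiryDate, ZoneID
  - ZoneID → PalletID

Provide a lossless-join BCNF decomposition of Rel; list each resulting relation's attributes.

Candidate keys of the original relation: {Weight}, {ZoneID}.
{Aisle, ExpiryDate, PalletID, Vendor, Weight, ZoneID}: {Vendor} determines {ExpiryDate, Vendor} here but is not a superkey — split on Vendor → ExpiryDate, giving {ExpiryDate, Vendor} and {Aisle, PalletID, Vendor, Weight, ZoneID}.
{ExpiryDate, Vendor} is in BCNF.
{Aisle, PalletID, Vendor, Weight, ZoneID}: {PalletID} determines {PalletID, Vendor} here but is not a superkey — split on PalletID → Vendor, giving {PalletID, Vendor} and {Aisle, PalletID, Weight, ZoneID}.
{PalletID, Vendor} is in BCNF.
{Aisle, PalletID, Weight, ZoneID} is in BCNF.

{Aisle, PalletID, Weight, ZoneID}; {ExpiryDate, Vendor}; {PalletID, Vendor}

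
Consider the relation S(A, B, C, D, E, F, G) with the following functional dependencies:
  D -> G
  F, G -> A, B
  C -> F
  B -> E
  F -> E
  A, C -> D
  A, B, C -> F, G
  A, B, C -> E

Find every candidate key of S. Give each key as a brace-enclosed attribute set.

{A, C}, {C, D}, {C, G}

{C} never appears on the right of any FD, so every key must include it.
Closure of {A, C} is {A, B, C, D, E, F, G}, the whole schema; {A, C} is a candidate key.
Closure of {C, D} is {A, B, C, D, E, F, G}, the whole schema; {C, D} is a candidate key.
Closure of {C, G} is {A, B, C, D, E, F, G}, the whole schema; {C, G} is a candidate key.
These are minimal and exhaustive — every other superkey contains one of them.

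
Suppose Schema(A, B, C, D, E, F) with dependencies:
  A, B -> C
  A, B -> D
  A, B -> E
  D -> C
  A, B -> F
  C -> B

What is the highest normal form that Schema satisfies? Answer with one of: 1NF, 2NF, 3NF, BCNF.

Candidate keys: {A, B}, {A, C}, {A, D}. Prime attributes: {A, B, C, D}.
D -> C: {D}⁺ = {B, C, D}, which is not all of the attributes, so the left side is not a superkey — BCNF is violated.
Its right-hand attributes {C} are all prime, as are those of every other non-superkey FD — the relation is in 3NF.

3NF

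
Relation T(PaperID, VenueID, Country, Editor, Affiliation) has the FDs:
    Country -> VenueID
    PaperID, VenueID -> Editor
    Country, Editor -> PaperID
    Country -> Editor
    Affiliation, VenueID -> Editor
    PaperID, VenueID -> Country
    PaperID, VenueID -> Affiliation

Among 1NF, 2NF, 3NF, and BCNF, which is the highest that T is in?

2NF

Candidate keys: {Country}, {PaperID, VenueID}. Prime attributes: {Country, PaperID, VenueID}.
Affiliation, VenueID -> Editor breaks BCNF: {Affiliation, VenueID}⁺ = {Affiliation, Editor, VenueID}, so {Affiliation, VenueID} is not a superkey.
Affiliation, VenueID -> Editor determines the non-prime attribute {Editor} from a non-superkey — 3NF is violated.
Checking every proper subset of each key, none determines a non-prime attribute — 2NF is satisfied.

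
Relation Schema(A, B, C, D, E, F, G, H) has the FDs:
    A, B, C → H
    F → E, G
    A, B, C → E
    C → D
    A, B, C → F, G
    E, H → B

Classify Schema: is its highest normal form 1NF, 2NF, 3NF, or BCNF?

1NF

Candidate keys: {A, B, C}, {A, C, E, H}, {A, C, F, H}. Prime attributes: {A, B, C, E, F, H}.
For F → E, G we have {F}⁺ = {E, F, G}; {F} is not a superkey, so BCNF fails.
F → E, G has non-prime {G} on the right and a non-superkey on the left, so 3NF fails.
The proper key subset {C} of {A, B, C} determines non-prime {D}, so the relation is not even in 2NF.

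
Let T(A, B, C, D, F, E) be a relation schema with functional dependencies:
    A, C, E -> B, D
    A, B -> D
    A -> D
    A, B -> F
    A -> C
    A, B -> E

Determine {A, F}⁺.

Start with {A, F}.
A -> D applies; add {D} → now {A, D, F}.
A -> C applies; add {C} → now {A, C, D, F}.
No further FD applies.

{A, C, D, F}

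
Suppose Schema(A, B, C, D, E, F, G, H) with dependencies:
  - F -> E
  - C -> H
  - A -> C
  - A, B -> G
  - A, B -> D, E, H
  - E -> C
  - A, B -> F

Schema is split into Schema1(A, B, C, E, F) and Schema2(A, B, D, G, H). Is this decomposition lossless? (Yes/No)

Yes

Schema1 ∩ Schema2 = {A, B}; its closure under F is {A, B, C, D, E, F, G, H}.
Schema1 is contained in that closure, so Schema1 ∩ Schema2 -> Schema1 holds and the join is lossless.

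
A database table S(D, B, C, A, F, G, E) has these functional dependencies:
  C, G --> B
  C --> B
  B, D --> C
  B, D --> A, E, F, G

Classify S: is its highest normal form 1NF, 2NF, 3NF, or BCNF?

Candidate keys: {B, D}, {C, D}. Prime attributes: {B, C, D}.
C, G --> B: {C, G}⁺ = {B, C, G}, which is not all of the attributes, so the left side is not a superkey — BCNF is violated.
Since {B} ⊆ prime attributes and every other non-superkey FD also has a prime right side, the schema is in 3NF.

3NF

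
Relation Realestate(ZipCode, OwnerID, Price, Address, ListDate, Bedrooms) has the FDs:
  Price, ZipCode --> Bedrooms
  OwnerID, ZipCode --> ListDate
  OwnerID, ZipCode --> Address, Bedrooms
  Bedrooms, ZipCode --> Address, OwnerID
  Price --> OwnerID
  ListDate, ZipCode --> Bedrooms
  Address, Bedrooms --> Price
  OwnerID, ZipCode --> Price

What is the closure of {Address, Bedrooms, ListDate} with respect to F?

Start with {Address, Bedrooms, ListDate}.
Address, Bedrooms --> Price applies; add {Price} → now {Address, Bedrooms, ListDate, Price}.
Price --> OwnerID applies; add {OwnerID} → now {Address, Bedrooms, ListDate, OwnerID, Price}.
No further FD applies.

{Address, Bedrooms, ListDate, OwnerID, Price}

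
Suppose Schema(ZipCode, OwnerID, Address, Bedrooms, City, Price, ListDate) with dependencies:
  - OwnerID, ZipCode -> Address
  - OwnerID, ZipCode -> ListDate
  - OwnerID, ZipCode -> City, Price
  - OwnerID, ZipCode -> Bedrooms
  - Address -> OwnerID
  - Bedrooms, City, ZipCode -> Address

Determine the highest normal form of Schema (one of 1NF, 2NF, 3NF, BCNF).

3NF

Candidate keys: {Address, ZipCode}, {Bedrooms, City, ZipCode}, {OwnerID, ZipCode}. Prime attributes: {Address, Bedrooms, City, OwnerID, ZipCode}.
Address -> OwnerID breaks BCNF: {Address}⁺ = {Address, OwnerID}, so {Address} is not a superkey.
Since {OwnerID} ⊆ prime attributes and every other non-superkey FD also has a prime right side, the schema is in 3NF.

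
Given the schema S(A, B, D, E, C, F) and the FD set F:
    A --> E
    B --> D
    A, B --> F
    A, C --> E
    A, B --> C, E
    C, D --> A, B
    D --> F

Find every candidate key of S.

{A, B}⁺ = {A, B, C, D, E, F} — all of the relation — so {A, B} is a candidate key.
{B, C}⁺ = {A, B, C, D, E, F} — all of the relation — so {B, C} is a candidate key.
{C, D}⁺ = {A, B, C, D, E, F} — all of the relation — so {C, D} is a candidate key.
These are minimal and exhaustive — every other superkey contains one of them.

{A, B}, {B, C}, {C, D}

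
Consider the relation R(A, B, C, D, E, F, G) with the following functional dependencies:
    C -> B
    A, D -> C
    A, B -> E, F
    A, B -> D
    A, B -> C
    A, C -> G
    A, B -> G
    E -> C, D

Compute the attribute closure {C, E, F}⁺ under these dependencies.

Start with {C, E, F}.
C -> B applies; add {B} → now {B, C, E, F}.
E -> C, D applies; add {D} → now {B, C, D, E, F}.
No further FD applies.

{B, C, D, E, F}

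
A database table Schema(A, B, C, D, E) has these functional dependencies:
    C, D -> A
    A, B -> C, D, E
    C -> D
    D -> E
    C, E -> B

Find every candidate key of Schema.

{A, B}, {C}

{C}⁺ = {A, B, C, D, E} — all of the relation — so {C} is a candidate key.
{A, B}⁺ = {A, B, C, D, E} — all of the relation — so {A, B} is a candidate key.
Any other superkey properly contains one of these, so there are no further candidate keys.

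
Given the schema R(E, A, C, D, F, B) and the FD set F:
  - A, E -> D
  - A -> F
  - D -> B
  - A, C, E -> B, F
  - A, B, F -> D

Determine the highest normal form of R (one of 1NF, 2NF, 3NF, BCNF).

Candidate key: {A, C, E}. Prime attributes: {A, C, E}.
A, E -> D breaks BCNF: {A, E}⁺ = {A, B, D, E, F}, so {A, E} is not a superkey.
Because {D} is non-prime and the left side of A, E -> D is not a superkey, the relation is not in 3NF.
{A} is a proper subset of the key {A, C, E}, and {A}⁺ contains the non-prime attribute {F} — a partial dependency, so 2NF is violated.

1NF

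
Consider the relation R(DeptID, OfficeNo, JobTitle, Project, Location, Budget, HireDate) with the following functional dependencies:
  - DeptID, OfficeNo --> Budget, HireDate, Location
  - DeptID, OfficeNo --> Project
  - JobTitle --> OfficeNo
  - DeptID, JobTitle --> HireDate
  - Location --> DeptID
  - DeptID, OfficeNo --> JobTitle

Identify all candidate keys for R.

{DeptID, JobTitle}⁺ = {Budget, DeptID, HireDate, JobTitle, Location, OfficeNo, Project}, which is every attribute, so {DeptID, JobTitle} is a candidate key.
{DeptID, OfficeNo}⁺ = {Budget, DeptID, HireDate, JobTitle, Location, OfficeNo, Project}, which is every attribute, so {DeptID, OfficeNo} is a candidate key.
{JobTitle, Location}⁺ = {Budget, DeptID, HireDate, JobTitle, Location, OfficeNo, Project}, which is every attribute, so {JobTitle, Location} is a candidate key.
{Location, OfficeNo}⁺ = {Budget, DeptID, HireDate, JobTitle, Location, OfficeNo, Project}, which is every attribute, so {Location, OfficeNo} is a candidate key.
No proper subset of any of these is a key, and no other minimal superkey exists.

{DeptID, JobTitle}, {DeptID, OfficeNo}, {JobTitle, Location}, {Location, OfficeNo}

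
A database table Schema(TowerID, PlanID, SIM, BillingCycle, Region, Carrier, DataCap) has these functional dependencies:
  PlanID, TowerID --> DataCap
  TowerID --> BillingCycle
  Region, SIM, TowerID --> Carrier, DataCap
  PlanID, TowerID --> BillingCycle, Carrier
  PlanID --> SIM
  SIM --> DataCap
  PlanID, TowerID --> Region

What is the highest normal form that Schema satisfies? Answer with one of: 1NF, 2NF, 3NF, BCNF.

Candidate key: {PlanID, TowerID}. Prime attributes: {PlanID, TowerID}.
TowerID --> BillingCycle breaks BCNF: {TowerID}⁺ = {BillingCycle, TowerID}, so {TowerID} is not a superkey.
Because {BillingCycle} is non-prime and the left side of TowerID --> BillingCycle is not a superkey, the relation is not in 3NF.
The proper key subset {PlanID} of {PlanID, TowerID} determines non-prime {DataCap, SIM}, so the relation is not even in 2NF.

1NF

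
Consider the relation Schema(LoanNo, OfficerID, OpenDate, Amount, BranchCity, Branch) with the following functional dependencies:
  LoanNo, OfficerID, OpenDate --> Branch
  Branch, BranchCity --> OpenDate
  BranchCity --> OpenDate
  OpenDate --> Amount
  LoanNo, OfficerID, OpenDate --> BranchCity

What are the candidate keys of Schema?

Attributes never on any right-hand side: {LoanNo, OfficerID} — every candidate key must contain all of them.
{BranchCity, LoanNo, OfficerID} is a candidate key since {BranchCity, LoanNo, OfficerID}⁺ = {Amount, Branch, BranchCity, LoanNo, OfficerID, OpenDate} covers every attribute.
{LoanNo, OfficerID, OpenDate} is a candidate key since {LoanNo, OfficerID, OpenDate}⁺ = {Amount, Branch, BranchCity, LoanNo, OfficerID, OpenDate} covers every attribute.
Any other superkey properly contains one of these, so there are no further candidate keys.

{BranchCity, LoanNo, OfficerID}, {LoanNo, OfficerID, OpenDate}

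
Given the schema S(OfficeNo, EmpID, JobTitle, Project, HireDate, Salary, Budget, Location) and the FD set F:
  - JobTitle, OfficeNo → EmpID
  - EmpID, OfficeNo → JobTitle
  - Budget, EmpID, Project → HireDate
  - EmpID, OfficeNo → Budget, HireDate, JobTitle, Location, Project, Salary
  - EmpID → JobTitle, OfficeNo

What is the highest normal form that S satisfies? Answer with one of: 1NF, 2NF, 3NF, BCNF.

BCNF

Candidate keys: {EmpID}, {JobTitle, OfficeNo}. Prime attributes: {EmpID, JobTitle, OfficeNo}.
Every FD has a superkey on the left, so the relation is in BCNF.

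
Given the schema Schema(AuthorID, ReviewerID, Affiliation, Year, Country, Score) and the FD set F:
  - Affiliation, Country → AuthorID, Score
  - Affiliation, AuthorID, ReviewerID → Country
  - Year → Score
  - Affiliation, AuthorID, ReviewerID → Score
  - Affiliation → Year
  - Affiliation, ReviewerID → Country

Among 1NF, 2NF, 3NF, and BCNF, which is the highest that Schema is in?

1NF

Candidate key: {Affiliation, ReviewerID}. Prime attributes: {Affiliation, ReviewerID}.
For Affiliation, Country → AuthorID, Score we have {Affiliation, Country}⁺ = {Affiliation, AuthorID, Country, Score, Year}; {Affiliation, Country} is not a superkey, so BCNF fails.
Affiliation, Country → AuthorID, Score determines the non-prime attributes {AuthorID, Score} from a non-superkey — 3NF is violated.
Since {Affiliation} ⊂ {Affiliation, ReviewerID} and {Affiliation}⁺ ⊇ {Score, Year} with {Score, Year} non-prime, there is a partial dependency; 2NF fails.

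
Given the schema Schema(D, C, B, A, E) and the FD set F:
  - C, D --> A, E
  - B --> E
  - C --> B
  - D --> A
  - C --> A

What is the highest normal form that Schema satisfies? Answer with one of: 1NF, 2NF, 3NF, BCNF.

1NF

Candidate key: {C, D}. Prime attributes: {C, D}.
For B --> E we have {B}⁺ = {B, E}; {B} is not a superkey, so BCNF fails.
Because {E} is non-prime and the left side of B --> E is not a superkey, the relation is not in 3NF.
{C} is a proper subset of the key {C, D}, and {C}⁺ contains the non-prime attributes {A, B, E} — a partial dependency, so 2NF is violated.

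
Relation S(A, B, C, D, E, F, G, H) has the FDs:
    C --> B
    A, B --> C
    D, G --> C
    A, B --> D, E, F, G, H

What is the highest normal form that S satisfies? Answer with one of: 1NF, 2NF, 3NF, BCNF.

3NF

Candidate keys: {A, B}, {A, C}, {A, D, G}. Prime attributes: {A, B, C, D, G}.
C --> B: {C}⁺ = {B, C}, which is not all of the attributes, so the left side is not a superkey — BCNF is violated.
Its right-hand attributes {B} are all prime, as are those of every other non-superkey FD — the relation is in 3NF.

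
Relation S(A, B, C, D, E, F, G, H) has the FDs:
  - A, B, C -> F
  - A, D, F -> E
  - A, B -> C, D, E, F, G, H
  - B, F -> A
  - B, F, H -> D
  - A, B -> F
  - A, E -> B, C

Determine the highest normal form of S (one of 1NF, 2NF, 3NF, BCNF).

Candidate keys: {A, B}, {A, D, F}, {A, E}, {B, F}. Prime attributes: {A, B, D, E, F}.
Each dependency's left side is a superkey — BCNF holds.

BCNF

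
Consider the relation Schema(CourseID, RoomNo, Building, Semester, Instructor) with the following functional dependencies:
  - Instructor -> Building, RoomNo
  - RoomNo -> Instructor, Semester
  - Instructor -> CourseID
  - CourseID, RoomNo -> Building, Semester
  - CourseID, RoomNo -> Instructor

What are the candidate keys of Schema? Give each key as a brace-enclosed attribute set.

{Instructor}⁺ = {Building, CourseID, Instructor, RoomNo, Semester} — all of the relation — so {Instructor} is a candidate key.
{RoomNo}⁺ = {Building, CourseID, Instructor, RoomNo, Semester} — all of the relation — so {RoomNo} is a candidate key.
No proper subset of any of these is a key, and no other minimal superkey exists.

{Instructor}, {RoomNo}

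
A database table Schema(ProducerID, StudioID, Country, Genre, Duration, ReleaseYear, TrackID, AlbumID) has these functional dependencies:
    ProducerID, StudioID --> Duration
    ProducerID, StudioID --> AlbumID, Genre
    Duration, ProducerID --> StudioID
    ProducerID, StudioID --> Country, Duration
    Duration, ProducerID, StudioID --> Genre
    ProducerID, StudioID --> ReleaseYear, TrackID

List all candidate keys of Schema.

{Duration, ProducerID}, {ProducerID, StudioID}

Attributes never on any right-hand side: {ProducerID} — every candidate key must contain it.
{Duration, ProducerID}⁺ = {AlbumID, Country, Duration, Genre, ProducerID, ReleaseYear, StudioID, TrackID}, which is every attribute, so {Duration, ProducerID} is a candidate key.
{ProducerID, StudioID}⁺ = {AlbumID, Country, Duration, Genre, ProducerID, ReleaseYear, StudioID, TrackID}, which is every attribute, so {ProducerID, StudioID} is a candidate key.
No proper subset of any of these is a key, and no other minimal superkey exists.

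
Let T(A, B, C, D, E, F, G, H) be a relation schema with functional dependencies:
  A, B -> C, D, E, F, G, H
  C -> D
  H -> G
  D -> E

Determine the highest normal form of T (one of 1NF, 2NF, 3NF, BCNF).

Candidate key: {A, B}. Prime attributes: {A, B}.
For C -> D we have {C}⁺ = {C, D, E}; {C} is not a superkey, so BCNF fails.
Because {D} is non-prime and the left side of C -> D is not a superkey, the relation is not in 3NF.
No non-prime attribute depends on a proper subset of any candidate key, so 2NF holds.

2NF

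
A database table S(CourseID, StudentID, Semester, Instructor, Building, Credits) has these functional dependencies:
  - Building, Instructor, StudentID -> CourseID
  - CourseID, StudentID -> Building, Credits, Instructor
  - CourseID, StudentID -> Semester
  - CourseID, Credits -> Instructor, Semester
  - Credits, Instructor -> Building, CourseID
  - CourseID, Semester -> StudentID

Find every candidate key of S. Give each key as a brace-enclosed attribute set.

{Building, Instructor, StudentID}, {CourseID, Credits}, {CourseID, Semester}, {CourseID, StudentID}, {Credits, Instructor}

{CourseID, Credits} is a candidate key since {CourseID, Credits}⁺ = {Building, CourseID, Credits, Instructor, Semester, StudentID} covers every attribute.
{CourseID, Semester} is a candidate key since {CourseID, Semester}⁺ = {Building, CourseID, Credits, Instructor, Semester, StudentID} covers every attribute.
{CourseID, StudentID} is a candidate key since {CourseID, StudentID}⁺ = {Building, CourseID, Credits, Instructor, Semester, StudentID} covers every attribute.
{Credits, Instructor} is a candidate key since {Credits, Instructor}⁺ = {Building, CourseID, Credits, Instructor, Semester, StudentID} covers every attribute.
{Building, Instructor, StudentID} is a candidate key since {Building, Instructor, StudentID}⁺ = {Building, CourseID, Credits, Instructor, Semester, StudentID} covers every attribute.
Any other superkey properly contains one of these, so there are no further candidate keys.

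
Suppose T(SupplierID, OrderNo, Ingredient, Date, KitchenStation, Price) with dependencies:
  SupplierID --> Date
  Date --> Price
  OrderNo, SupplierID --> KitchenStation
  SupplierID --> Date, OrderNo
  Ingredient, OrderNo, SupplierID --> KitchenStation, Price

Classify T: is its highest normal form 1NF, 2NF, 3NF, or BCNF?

1NF

Candidate key: {Ingredient, SupplierID}. Prime attributes: {Ingredient, SupplierID}.
SupplierID --> Date: {SupplierID}⁺ = {Date, KitchenStation, OrderNo, Price, SupplierID}, which is not all of the attributes, so the left side is not a superkey — BCNF is violated.
Because {Date} is non-prime and the left side of SupplierID --> Date is not a superkey, the relation is not in 3NF.
{SupplierID} is a proper subset of the key {Ingredient, SupplierID}, and {SupplierID}⁺ contains the non-prime attributes {Date, KitchenStation, OrderNo, Price} — a partial dependency, so 2NF is violated.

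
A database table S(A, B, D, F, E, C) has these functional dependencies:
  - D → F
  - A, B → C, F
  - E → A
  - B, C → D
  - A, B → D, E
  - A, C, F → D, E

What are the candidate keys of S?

{A, B}, {B, E}

No FD produces {B}, so it must be in every candidate key.
{A, B}⁺ = {A, B, C, D, E, F}, which is every attribute, so {A, B} is a candidate key.
{B, E}⁺ = {A, B, C, D, E, F}, which is every attribute, so {B, E} is a candidate key.
These are minimal and exhaustive — every other superkey contains one of them.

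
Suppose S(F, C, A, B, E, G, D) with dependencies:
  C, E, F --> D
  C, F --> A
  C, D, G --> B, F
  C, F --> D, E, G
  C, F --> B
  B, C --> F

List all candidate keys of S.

No FD produces {C}, so it must be in every candidate key.
{B, C}⁺ = {A, B, C, D, E, F, G} — all of the relation — so {B, C} is a candidate key.
{C, F}⁺ = {A, B, C, D, E, F, G} — all of the relation — so {C, F} is a candidate key.
{C, D, G}⁺ = {A, B, C, D, E, F, G} — all of the relation — so {C, D, G} is a candidate key.
Any other superkey properly contains one of these, so there are no further candidate keys.

{B, C}, {C, D, G}, {C, F}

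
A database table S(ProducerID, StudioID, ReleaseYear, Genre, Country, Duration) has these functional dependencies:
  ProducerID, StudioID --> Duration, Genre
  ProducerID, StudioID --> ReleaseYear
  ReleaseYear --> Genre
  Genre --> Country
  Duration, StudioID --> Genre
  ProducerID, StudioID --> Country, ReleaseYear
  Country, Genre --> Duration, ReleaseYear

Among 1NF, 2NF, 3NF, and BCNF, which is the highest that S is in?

Candidate key: {ProducerID, StudioID}. Prime attributes: {ProducerID, StudioID}.
For ReleaseYear --> Genre we have {ReleaseYear}⁺ = {Country, Duration, Genre, ReleaseYear}; {ReleaseYear} is not a superkey, so BCNF fails.
ReleaseYear --> Genre has non-prime {Genre} on the right and a non-superkey on the left, so 3NF fails.
No non-prime attribute depends on a proper subset of any candidate key, so 2NF holds.

2NF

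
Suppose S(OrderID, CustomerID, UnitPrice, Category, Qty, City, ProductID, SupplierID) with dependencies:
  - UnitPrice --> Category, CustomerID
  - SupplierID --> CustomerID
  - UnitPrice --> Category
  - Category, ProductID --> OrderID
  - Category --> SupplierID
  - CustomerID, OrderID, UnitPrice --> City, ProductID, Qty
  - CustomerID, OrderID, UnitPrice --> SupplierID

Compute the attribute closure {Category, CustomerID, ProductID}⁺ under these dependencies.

Start with {Category, CustomerID, ProductID}.
Category, ProductID --> OrderID applies; add {OrderID} → now {Category, CustomerID, OrderID, ProductID}.
Category --> SupplierID applies; add {SupplierID} → now {Category, CustomerID, OrderID, ProductID, SupplierID}.
No further FD applies.

{Category, CustomerID, OrderID, ProductID, SupplierID}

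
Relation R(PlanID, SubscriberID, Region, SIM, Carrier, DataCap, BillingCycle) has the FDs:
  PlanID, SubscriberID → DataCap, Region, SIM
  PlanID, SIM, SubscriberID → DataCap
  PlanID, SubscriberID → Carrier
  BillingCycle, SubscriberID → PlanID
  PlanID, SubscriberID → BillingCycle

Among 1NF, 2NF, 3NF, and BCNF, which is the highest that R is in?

Candidate keys: {BillingCycle, SubscriberID}, {PlanID, SubscriberID}. Prime attributes: {BillingCycle, PlanID, SubscriberID}.
Each dependency's left side is a superkey — BCNF holds.

BCNF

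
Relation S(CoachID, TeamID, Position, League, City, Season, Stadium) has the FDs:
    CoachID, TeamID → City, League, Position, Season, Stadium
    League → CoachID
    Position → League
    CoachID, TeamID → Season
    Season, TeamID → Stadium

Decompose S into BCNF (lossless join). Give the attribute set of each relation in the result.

{City, Position, Season, TeamID}; {CoachID, League}; {League, Position}; {Season, Stadium, TeamID}

Candidate keys of the original relation: {CoachID, TeamID}, {League, TeamID}, {Position, TeamID}.
In {City, CoachID, League, Position, Season, Stadium, TeamID}, {League} is not a superkey ({League}⁺ restricted to this set is {CoachID, League}), so split on League → CoachID into {CoachID, League} and {City, League, Position, Season, Stadium, TeamID}.
{CoachID, League} is in BCNF.
In {City, League, Position, Season, Stadium, TeamID}, {Position} is not a superkey ({Position}⁺ restricted to this set is {League, Position}), so split on Position → League into {League, Position} and {City, Position, Season, Stadium, TeamID}.
{League, Position} is in BCNF.
In {City, Position, Season, Stadium, TeamID}, {Season, TeamID} is not a superkey ({Season, TeamID}⁺ restricted to this set is {Season, Stadium, TeamID}), so split on Season, TeamID → Stadium into {Season, Stadium, TeamID} and {City, Position, Season, TeamID}.
{Season, Stadium, TeamID} is in BCNF.
{City, Position, Season, TeamID} is in BCNF.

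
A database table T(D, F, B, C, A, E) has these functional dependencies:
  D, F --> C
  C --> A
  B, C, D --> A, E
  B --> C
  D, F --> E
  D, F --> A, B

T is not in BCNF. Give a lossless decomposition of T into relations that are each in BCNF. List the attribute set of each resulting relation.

{A, C}; {B, C}; {B, D, E}; {B, D, F}

Candidate key of the original relation: {D, F}.
In {A, B, C, D, E, F}, {C} is not a superkey ({C}⁺ restricted to this set is {A, C}), so split on C --> A into {A, C} and {B, C, D, E, F}.
{A, C} is in BCNF.
In {B, C, D, E, F}, {B, C, D} is not a superkey ({B, C, D}⁺ restricted to this set is {B, C, D, E}), so split on B, C, D --> E into {B, C, D, E} and {B, C, D, F}.
In {B, C, D, E}, {B} is not a superkey ({B}⁺ restricted to this set is {B, C}), so split on B --> C into {B, C} and {B, D, E}.
{B, C} is in BCNF.
{B, D, E} is in BCNF.
In {B, C, D, F}, {B} is not a superkey ({B}⁺ restricted to this set is {B, C}), so split on B --> C into {B, C} and {B, D, F}.
{B, C} is in BCNF.
{B, D, F} is in BCNF.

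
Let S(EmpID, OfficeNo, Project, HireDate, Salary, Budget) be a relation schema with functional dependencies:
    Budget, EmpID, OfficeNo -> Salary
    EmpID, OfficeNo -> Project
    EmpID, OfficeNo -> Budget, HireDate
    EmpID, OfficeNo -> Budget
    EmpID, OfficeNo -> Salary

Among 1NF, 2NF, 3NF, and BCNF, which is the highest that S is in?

BCNF

Candidate key: {EmpID, OfficeNo}. Prime attributes: {EmpID, OfficeNo}.
Every FD has a superkey on the left, so the relation is in BCNF.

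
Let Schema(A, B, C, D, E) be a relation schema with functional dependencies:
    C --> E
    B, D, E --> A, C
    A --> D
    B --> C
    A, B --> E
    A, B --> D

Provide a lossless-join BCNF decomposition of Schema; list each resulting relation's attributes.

{A, B}; {A, D}; {B, C}; {C, E}

Candidate keys of the original relation: {A, B}, {B, D}.
In {A, B, C, D, E}, {C} is not a superkey ({C}⁺ restricted to this set is {C, E}), so split on C --> E into {C, E} and {A, B, C, D}.
{C, E}: every determinant is a superkey — BCNF.
In {A, B, C, D}, {A} is not a superkey ({A}⁺ restricted to this set is {A, D}), so split on A --> D into {A, D} and {A, B, C}.
{A, D}: every determinant is a superkey — BCNF.
In {A, B, C}, {B} is not a superkey ({B}⁺ restricted to this set is {B, C}), so split on B --> C into {B, C} and {A, B}.
{B, C}: every determinant is a superkey — BCNF.
{A, B}: every determinant is a superkey — BCNF.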